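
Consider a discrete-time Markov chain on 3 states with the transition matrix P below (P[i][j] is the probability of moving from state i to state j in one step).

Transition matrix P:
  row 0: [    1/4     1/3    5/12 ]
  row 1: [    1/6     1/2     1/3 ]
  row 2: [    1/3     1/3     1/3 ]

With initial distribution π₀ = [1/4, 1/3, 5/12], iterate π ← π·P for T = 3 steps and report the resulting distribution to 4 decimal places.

π = [0.2464, 0.3997, 0.3539]

t=0: π = [0.2500, 0.3333, 0.4167]
t=1: π = [0.2569, 0.3889, 0.3542]
t=2: π = [0.2471, 0.3981, 0.3547]
t=3: π = [0.2464, 0.3997, 0.3539]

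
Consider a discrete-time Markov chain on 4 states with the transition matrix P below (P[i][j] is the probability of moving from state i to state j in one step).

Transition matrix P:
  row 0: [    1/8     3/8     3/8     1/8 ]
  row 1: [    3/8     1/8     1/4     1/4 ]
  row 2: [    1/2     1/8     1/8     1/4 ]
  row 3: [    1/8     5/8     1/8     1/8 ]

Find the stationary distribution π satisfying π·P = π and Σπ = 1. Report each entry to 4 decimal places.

π = [0.2852, 0.2916, 0.2327, 0.1905]

Balance equations π_j = Σ_i π_i·P[i][j]:
  π_0 = 1/8·π_0 + 3/8·π_1 + 1/2·π_2 + 1/8·π_3
  π_1 = 3/8·π_0 + 1/8·π_1 + 1/8·π_2 + 5/8·π_3
  π_2 = 3/8·π_0 + 1/4·π_1 + 1/8·π_2 + 1/8·π_3
  normalize: π_0 + π_1 + π_2 + π_3 = 1
Solving the linear system gives exactly π = [223/782, 114/391, 91/391, 149/782].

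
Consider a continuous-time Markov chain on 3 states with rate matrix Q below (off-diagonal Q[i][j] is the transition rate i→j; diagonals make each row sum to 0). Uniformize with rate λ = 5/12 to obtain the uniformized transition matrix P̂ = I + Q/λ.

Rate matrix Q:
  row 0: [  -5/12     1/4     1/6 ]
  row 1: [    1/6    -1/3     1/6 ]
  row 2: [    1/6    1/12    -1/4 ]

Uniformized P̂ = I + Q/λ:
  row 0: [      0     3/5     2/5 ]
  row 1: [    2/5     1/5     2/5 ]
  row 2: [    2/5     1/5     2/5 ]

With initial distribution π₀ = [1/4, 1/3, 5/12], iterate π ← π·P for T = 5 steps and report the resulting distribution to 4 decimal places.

t=0: π = [0.2500, 0.3333, 0.4167]
t=1: π = [0.3000, 0.3000, 0.4000]
t=2: π = [0.2800, 0.3200, 0.4000]
t=3: π = [0.2880, 0.3120, 0.4000]
t=4: π = [0.2848, 0.3152, 0.4000]
t=5: π = [0.2861, 0.3139, 0.4000]

π = [0.2861, 0.3139, 0.4000]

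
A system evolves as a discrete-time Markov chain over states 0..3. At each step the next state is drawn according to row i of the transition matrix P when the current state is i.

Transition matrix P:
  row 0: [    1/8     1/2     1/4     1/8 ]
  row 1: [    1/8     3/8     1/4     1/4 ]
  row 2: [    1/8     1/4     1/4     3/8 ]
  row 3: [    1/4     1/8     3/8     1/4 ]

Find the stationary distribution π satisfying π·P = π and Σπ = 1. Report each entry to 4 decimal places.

Balance equations π_j = Σ_i π_i·P[i][j]:
  π_0 = 1/8·π_0 + 1/8·π_1 + 1/8·π_2 + 1/4·π_3
  π_1 = 1/2·π_0 + 3/8·π_1 + 1/4·π_2 + 1/8·π_3
  π_2 = 1/4·π_0 + 1/4·π_1 + 1/4·π_2 + 3/8·π_3
  normalize: π_0 + π_1 + π_2 + π_3 = 1
Solving the linear system gives exactly π = [81/512, 75/256, 145/512, 17/64].

π = [0.1582, 0.2930, 0.2832, 0.2656]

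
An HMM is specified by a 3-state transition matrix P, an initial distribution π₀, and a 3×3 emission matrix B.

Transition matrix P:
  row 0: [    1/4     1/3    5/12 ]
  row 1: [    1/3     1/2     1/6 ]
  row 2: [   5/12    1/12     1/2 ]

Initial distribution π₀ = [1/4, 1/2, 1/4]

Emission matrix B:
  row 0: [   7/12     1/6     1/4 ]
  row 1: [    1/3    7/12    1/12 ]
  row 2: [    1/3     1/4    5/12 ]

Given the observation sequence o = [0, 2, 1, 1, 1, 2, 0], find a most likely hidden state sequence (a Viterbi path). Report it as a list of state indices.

t=0: δ = [1.458e-01, 1.667e-01, 8.333e-02]  (obs o_0=0)
t=1: δ = [1.389e-02, 6.944e-03, 2.532e-02]  ψ = [1, 1, 0]  (obs o_1=2)
t=2: δ = [1.758e-03, 2.701e-03, 3.165e-03]  ψ = [2, 0, 2]  (obs o_2=1)
t=3: δ = [2.198e-04, 7.877e-04, 3.956e-04]  ψ = [2, 1, 2]  (obs o_3=1)
t=4: δ = [4.376e-05, 2.297e-04, 4.945e-05]  ψ = [1, 1, 2]  (obs o_4=1)
t=5: δ = [1.915e-05, 9.573e-06, 1.595e-05]  ψ = [1, 1, 1]  (obs o_5=2)
t=6: δ = [3.878e-06, 2.127e-06, 2.659e-06]  ψ = [2, 0, 0]  (obs o_6=0)
backtrack: best end state = 0; path = [1, 0, 1, 1, 1, 2, 0]

path = [1, 0, 1, 1, 1, 2, 0]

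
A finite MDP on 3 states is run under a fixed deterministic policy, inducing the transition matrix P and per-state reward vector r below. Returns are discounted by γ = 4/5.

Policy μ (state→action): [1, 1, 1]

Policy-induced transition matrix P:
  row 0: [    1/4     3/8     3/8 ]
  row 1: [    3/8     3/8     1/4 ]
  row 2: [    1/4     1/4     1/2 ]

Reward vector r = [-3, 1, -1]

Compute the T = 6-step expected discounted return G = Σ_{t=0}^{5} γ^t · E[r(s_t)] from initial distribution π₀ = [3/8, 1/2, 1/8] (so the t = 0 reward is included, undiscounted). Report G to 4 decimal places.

G = -3.2228

t=0: π = [0.3750, 0.5000, 0.1250], E[r] = -0.7500, γ^t·E[r] = -0.750000, running G = -0.750000
t=1: π = [0.3125, 0.3594, 0.3281], E[r] = -0.9063, γ^t·E[r] = -0.725000, running G = -1.475000
t=2: π = [0.2949, 0.3340, 0.3711], E[r] = -0.9219, γ^t·E[r] = -0.590000, running G = -2.065000
t=3: π = [0.2917, 0.3286, 0.3796], E[r] = -0.9263, γ^t·E[r] = -0.474250, running G = -2.539250
t=4: π = [0.2911, 0.3275, 0.3814], E[r] = -0.9271, γ^t·E[r] = -0.379725, running G = -2.918975
t=5: π = [0.2909, 0.3273, 0.3817], E[r] = -0.9272, γ^t·E[r] = -0.303835, running G = -3.222810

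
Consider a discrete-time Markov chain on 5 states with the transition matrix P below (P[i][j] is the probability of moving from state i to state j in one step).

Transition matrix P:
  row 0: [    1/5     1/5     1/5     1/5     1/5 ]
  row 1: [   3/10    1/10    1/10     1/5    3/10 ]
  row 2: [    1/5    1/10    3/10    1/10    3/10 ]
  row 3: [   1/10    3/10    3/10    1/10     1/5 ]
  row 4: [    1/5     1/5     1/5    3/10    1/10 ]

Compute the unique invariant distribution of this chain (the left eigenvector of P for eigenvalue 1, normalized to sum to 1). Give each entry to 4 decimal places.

π = [0.1997, 0.1781, 0.2226, 0.1814, 0.2182]

Balance equations π_j = Σ_i π_i·P[i][j]:
  π_0 = 1/5·π_0 + 3/10·π_1 + 1/5·π_2 + 1/10·π_3 + 1/5·π_4
  π_1 = 1/5·π_0 + 1/10·π_1 + 1/10·π_2 + 3/10·π_3 + 1/5·π_4
  π_2 = 1/5·π_0 + 1/10·π_1 + 3/10·π_2 + 3/10·π_3 + 1/5·π_4
  π_3 = 1/5·π_0 + 1/5·π_1 + 1/10·π_2 + 1/10·π_3 + 3/10·π_4
  normalize: π_0 + π_1 + π_2 + π_3 + π_4 = 1
Solving the linear system gives exactly π = [1193/5975, 1064/5975, 266/1195, 1084/5975, 1304/5975].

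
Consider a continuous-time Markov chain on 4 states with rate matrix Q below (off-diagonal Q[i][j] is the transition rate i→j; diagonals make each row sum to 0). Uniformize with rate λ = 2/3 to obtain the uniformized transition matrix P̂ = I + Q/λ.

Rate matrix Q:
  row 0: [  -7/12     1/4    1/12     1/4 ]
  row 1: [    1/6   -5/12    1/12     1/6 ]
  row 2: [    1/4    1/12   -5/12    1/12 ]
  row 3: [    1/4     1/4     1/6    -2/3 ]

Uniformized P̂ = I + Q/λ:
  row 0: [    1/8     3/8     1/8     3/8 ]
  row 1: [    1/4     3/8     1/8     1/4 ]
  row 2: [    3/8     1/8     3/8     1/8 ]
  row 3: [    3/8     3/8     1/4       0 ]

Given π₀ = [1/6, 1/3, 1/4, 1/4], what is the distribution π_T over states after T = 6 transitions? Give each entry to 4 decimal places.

π = [0.2675, 0.3247, 0.2011, 0.2067]

t=0: π = [0.1667, 0.3333, 0.2500, 0.2500]
t=1: π = [0.2917, 0.3125, 0.2188, 0.1771]
t=2: π = [0.2630, 0.3203, 0.2018, 0.2148]
t=3: π = [0.2692, 0.3245, 0.2023, 0.2039]
t=4: π = [0.2671, 0.3244, 0.2011, 0.2074]
t=5: π = [0.2677, 0.3247, 0.2012, 0.2064]
t=6: π = [0.2675, 0.3247, 0.2011, 0.2067]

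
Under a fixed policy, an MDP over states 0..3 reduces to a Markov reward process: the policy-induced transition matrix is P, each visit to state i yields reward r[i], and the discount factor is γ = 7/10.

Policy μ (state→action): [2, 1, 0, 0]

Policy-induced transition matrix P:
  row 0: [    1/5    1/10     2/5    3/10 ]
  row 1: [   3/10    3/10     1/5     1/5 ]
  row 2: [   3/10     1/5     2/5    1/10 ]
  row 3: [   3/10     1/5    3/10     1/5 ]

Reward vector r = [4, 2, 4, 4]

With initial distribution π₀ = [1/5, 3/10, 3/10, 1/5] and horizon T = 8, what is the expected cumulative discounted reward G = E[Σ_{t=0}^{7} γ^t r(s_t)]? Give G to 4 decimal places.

t=0: π = [0.2000, 0.3000, 0.3000, 0.2000], E[r] = 3.4000, γ^t·E[r] = 3.400000, running G = 3.400000
t=1: π = [0.2800, 0.2100, 0.3200, 0.1900], E[r] = 3.5800, γ^t·E[r] = 2.506000, running G = 5.906000
t=2: π = [0.2720, 0.1930, 0.3390, 0.1960], E[r] = 3.6140, γ^t·E[r] = 1.770860, running G = 7.676860
t=3: π = [0.2728, 0.1921, 0.3418, 0.1933], E[r] = 3.6158, γ^t·E[r] = 1.240219, running G = 8.917079
t=4: π = [0.2727, 0.1919, 0.3423, 0.1931], E[r] = 3.6161, γ^t·E[r] = 0.868235, running G = 9.785315
t=5: π = [0.2727, 0.1919, 0.3423, 0.1930], E[r] = 3.6162, γ^t·E[r] = 0.607768, running G = 10.393082
t=6: π = [0.2727, 0.1919, 0.3423, 0.1930], E[r] = 3.6162, γ^t·E[r] = 0.425438, running G = 10.818520
t=7: π = [0.2727, 0.1919, 0.3423, 0.1930], E[r] = 3.6162, γ^t·E[r] = 0.297806, running G = 11.116327

G = 11.1163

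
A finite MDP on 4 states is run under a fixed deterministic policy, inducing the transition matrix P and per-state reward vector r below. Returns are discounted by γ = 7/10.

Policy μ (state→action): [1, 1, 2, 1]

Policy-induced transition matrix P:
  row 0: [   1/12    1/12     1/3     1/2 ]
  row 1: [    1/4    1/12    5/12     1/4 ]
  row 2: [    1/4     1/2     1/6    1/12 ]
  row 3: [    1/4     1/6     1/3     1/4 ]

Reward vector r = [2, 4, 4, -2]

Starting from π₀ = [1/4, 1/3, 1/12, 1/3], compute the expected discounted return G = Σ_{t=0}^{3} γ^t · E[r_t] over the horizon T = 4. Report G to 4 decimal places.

G = 4.4837

t=0: π = [0.2500, 0.3333, 0.0833, 0.3333], E[r] = 1.5000, γ^t·E[r] = 1.500000, running G = 1.500000
t=1: π = [0.2083, 0.1458, 0.3472, 0.2986], E[r] = 1.7917, γ^t·E[r] = 1.254167, running G = 2.754167
t=2: π = [0.2153, 0.2529, 0.2876, 0.2442], E[r] = 2.1042, γ^t·E[r] = 1.031042, running G = 3.785208
t=3: π = [0.2141, 0.2235, 0.3065, 0.2559], E[r] = 2.0365, γ^t·E[r] = 0.698505, running G = 4.483714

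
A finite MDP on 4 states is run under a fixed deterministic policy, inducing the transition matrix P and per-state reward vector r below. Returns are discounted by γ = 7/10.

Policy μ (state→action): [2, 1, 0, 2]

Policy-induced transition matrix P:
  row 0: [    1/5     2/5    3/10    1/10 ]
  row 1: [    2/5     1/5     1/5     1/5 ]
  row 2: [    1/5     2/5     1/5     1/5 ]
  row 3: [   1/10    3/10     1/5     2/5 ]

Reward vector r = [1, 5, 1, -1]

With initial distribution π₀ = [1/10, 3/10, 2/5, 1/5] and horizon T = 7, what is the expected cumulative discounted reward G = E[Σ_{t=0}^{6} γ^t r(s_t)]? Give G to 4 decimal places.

t=0: π = [0.1000, 0.3000, 0.4000, 0.2000], E[r] = 1.8000, γ^t·E[r] = 1.800000, running G = 1.800000
t=1: π = [0.2400, 0.3200, 0.2100, 0.2300], E[r] = 1.8200, γ^t·E[r] = 1.274000, running G = 3.074000
t=2: π = [0.2410, 0.3130, 0.2240, 0.2220], E[r] = 1.8080, γ^t·E[r] = 0.885920, running G = 3.959920
t=3: π = [0.2404, 0.3152, 0.2241, 0.2203], E[r] = 1.8202, γ^t·E[r] = 0.624329, running G = 4.584249
t=4: π = [0.2410, 0.3149, 0.2240, 0.2200], E[r] = 1.8197, γ^t·E[r] = 0.436905, running G = 5.021154
t=5: π = [0.2410, 0.3150, 0.2241, 0.2199], E[r] = 1.8202, γ^t·E[r] = 0.305928, running G = 5.327082
t=6: π = [0.2410, 0.3150, 0.2241, 0.2199], E[r] = 1.8203, γ^t·E[r] = 0.214152, running G = 5.541234

G = 5.5412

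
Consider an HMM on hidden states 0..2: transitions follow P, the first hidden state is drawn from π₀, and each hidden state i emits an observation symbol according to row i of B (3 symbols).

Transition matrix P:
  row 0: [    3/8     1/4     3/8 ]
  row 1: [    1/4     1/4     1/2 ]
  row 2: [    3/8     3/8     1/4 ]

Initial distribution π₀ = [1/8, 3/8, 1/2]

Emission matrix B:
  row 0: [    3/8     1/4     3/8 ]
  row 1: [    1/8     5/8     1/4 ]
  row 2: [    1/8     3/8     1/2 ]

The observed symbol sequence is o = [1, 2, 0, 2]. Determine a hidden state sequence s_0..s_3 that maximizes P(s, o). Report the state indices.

path = [1, 2, 0, 2]

t=0: δ = [3.125e-02, 2.344e-01, 1.875e-01]  (obs o_0=1)
t=1: δ = [2.637e-02, 1.758e-02, 5.859e-02]  ψ = [2, 2, 1]  (obs o_1=2)
t=2: δ = [8.240e-03, 2.747e-03, 1.831e-03]  ψ = [2, 2, 2]  (obs o_2=0)
t=3: δ = [1.159e-03, 5.150e-04, 1.545e-03]  ψ = [0, 0, 0]  (obs o_3=2)
backtrack: best end state = 2; path = [1, 2, 0, 2]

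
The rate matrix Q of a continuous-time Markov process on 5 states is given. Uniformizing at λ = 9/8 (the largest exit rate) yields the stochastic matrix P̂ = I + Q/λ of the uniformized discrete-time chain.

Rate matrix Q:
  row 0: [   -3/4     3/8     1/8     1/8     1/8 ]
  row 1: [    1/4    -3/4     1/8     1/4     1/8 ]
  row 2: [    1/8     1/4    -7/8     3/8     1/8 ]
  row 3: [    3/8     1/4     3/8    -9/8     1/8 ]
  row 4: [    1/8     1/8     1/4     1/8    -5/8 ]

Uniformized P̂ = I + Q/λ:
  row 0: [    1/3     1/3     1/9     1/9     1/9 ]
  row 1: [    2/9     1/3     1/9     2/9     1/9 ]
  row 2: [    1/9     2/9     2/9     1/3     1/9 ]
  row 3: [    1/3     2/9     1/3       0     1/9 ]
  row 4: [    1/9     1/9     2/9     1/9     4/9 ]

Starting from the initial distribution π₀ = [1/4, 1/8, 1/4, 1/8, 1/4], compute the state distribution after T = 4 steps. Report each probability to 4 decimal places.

t=0: π = [0.2500, 0.1250, 0.2500, 0.1250, 0.2500]
t=1: π = [0.2083, 0.2361, 0.1944, 0.1667, 0.1944]
t=2: π = [0.2207, 0.2500, 0.1914, 0.1620, 0.1759]
t=3: π = [0.2239, 0.2550, 0.1879, 0.1634, 0.1698]
t=4: π = [0.2255, 0.2566, 0.1872, 0.1630, 0.1677]

π = [0.2255, 0.2566, 0.1872, 0.1630, 0.1677]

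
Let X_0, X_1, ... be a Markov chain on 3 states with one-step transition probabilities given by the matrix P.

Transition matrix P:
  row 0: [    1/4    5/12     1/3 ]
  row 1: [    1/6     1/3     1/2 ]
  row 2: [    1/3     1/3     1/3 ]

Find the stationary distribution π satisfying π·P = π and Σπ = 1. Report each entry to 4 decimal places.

π = [0.2532, 0.3544, 0.3924]

Balance equations π_j = Σ_i π_i·P[i][j]:
  π_0 = 1/4·π_0 + 1/6·π_1 + 1/3·π_2
  π_1 = 5/12·π_0 + 1/3·π_1 + 1/3·π_2
  normalize: π_0 + π_1 + π_2 = 1
Solving the linear system gives exactly π = [20/79, 28/79, 31/79].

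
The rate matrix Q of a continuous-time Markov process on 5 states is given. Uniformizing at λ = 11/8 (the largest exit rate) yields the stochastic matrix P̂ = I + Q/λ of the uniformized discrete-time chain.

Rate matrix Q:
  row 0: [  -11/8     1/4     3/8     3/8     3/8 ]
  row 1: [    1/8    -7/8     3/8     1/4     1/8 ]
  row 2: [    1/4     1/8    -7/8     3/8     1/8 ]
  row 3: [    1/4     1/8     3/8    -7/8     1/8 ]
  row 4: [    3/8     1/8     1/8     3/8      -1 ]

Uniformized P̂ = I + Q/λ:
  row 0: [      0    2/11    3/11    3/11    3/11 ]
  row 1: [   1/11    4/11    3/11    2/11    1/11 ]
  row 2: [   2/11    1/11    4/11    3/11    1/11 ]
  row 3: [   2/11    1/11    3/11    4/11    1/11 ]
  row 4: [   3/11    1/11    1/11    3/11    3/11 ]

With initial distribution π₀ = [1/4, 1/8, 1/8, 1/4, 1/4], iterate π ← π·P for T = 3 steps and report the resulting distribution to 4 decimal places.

t=0: π = [0.2500, 0.1250, 0.1250, 0.2500, 0.2500]
t=1: π = [0.1477, 0.1477, 0.2386, 0.2841, 0.1818]
t=2: π = [0.1581, 0.1446, 0.2614, 0.2851, 0.1508]
t=3: π = [0.1536, 0.1447, 0.2691, 0.2855, 0.1471]

π = [0.1536, 0.1447, 0.2691, 0.2855, 0.1471]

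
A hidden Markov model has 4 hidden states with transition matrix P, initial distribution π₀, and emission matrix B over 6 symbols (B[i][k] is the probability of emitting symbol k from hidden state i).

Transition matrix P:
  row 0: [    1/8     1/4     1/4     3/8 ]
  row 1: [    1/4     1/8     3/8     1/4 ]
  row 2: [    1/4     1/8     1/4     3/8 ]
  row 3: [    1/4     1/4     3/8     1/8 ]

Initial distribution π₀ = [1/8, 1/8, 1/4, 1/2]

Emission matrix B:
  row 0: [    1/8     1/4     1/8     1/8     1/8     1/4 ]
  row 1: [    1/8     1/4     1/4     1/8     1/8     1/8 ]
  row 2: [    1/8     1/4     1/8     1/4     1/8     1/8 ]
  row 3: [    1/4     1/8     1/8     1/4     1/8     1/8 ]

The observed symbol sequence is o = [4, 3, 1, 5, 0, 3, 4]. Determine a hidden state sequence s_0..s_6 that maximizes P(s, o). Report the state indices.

t=0: δ = [1.562e-02, 1.562e-02, 3.125e-02, 6.250e-02]  (obs o_0=4)
t=1: δ = [1.953e-03, 1.953e-03, 5.859e-03, 2.930e-03]  ψ = [3, 3, 3, 2]  (obs o_1=3)
t=2: δ = [3.662e-04, 1.831e-04, 3.662e-04, 2.747e-04]  ψ = [2, 2, 2, 2]  (obs o_2=1)
t=3: δ = [2.289e-05, 1.144e-05, 1.287e-05, 1.717e-05]  ψ = [2, 0, 3, 0]  (obs o_3=5)
t=4: δ = [5.364e-07, 7.153e-07, 8.047e-07, 2.146e-06]  ψ = [3, 0, 3, 0]  (obs o_4=0)
t=5: δ = [6.706e-08, 6.706e-08, 2.012e-07, 7.544e-08]  ψ = [3, 3, 3, 2]  (obs o_5=3)
t=6: δ = [6.286e-09, 3.143e-09, 6.286e-09, 9.430e-09]  ψ = [2, 2, 2, 2]  (obs o_6=4)
backtrack: best end state = 3; path = [3, 2, 2, 0, 3, 2, 3]

path = [3, 2, 2, 0, 3, 2, 3]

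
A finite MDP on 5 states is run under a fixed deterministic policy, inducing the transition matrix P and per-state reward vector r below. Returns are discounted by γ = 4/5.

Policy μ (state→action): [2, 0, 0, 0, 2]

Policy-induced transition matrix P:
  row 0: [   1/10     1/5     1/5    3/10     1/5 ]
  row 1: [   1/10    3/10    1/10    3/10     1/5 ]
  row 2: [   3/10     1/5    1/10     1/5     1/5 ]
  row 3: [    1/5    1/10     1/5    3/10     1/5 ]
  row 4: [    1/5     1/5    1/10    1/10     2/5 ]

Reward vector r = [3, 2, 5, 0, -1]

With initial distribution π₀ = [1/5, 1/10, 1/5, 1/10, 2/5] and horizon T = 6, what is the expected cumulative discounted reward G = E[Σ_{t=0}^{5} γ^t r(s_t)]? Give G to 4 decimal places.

t=0: π = [0.2000, 0.1000, 0.2000, 0.1000, 0.4000], E[r] = 1.4000, γ^t·E[r] = 1.400000, running G = 1.400000
t=1: π = [0.1900, 0.2000, 0.1300, 0.2000, 0.2800], E[r] = 1.3400, γ^t·E[r] = 1.072000, running G = 2.472000
t=2: π = [0.1740, 0.2000, 0.1390, 0.2310, 0.2560], E[r] = 1.3610, γ^t·E[r] = 0.871040, running G = 3.343040
t=3: π = [0.1765, 0.1969, 0.1405, 0.2349, 0.2512], E[r] = 1.3746, γ^t·E[r] = 0.703795, running G = 4.046835
t=4: π = [0.1767, 0.1962, 0.1411, 0.2357, 0.2502], E[r] = 1.3780, γ^t·E[r] = 0.564425, running G = 4.611260
t=5: π = [0.1768, 0.1960, 0.1412, 0.2358, 0.2500], E[r] = 1.3787, γ^t·E[r] = 0.451782, running G = 5.063042

G = 5.0630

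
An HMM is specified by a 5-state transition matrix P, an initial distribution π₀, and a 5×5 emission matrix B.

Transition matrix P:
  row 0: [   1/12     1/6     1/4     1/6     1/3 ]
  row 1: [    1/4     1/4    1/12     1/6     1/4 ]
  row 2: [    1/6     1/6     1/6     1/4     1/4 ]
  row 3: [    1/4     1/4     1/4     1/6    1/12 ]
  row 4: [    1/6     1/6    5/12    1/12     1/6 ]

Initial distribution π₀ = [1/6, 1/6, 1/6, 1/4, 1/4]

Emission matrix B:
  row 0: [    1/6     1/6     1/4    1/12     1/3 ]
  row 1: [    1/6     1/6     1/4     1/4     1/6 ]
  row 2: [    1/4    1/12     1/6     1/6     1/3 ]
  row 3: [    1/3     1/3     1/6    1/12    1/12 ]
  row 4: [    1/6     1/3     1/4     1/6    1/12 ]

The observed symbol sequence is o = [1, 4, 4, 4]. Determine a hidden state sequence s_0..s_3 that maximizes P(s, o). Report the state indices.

t=0: δ = [2.778e-02, 2.778e-02, 1.389e-02, 8.333e-02, 8.333e-02]  (obs o_0=1)
t=1: δ = [6.944e-03, 3.472e-03, 1.157e-02, 1.157e-03, 1.157e-03]  ψ = [3, 3, 4, 3, 4]  (obs o_1=4)
t=2: δ = [6.430e-04, 3.215e-04, 6.430e-04, 2.411e-04, 2.411e-04]  ψ = [2, 2, 2, 2, 2]  (obs o_2=4)
t=3: δ = [3.572e-05, 1.786e-05, 5.358e-05, 1.340e-05, 1.786e-05]  ψ = [2, 0, 0, 2, 0]  (obs o_3=4)
backtrack: best end state = 2; path = [4, 2, 0, 2]

path = [4, 2, 0, 2]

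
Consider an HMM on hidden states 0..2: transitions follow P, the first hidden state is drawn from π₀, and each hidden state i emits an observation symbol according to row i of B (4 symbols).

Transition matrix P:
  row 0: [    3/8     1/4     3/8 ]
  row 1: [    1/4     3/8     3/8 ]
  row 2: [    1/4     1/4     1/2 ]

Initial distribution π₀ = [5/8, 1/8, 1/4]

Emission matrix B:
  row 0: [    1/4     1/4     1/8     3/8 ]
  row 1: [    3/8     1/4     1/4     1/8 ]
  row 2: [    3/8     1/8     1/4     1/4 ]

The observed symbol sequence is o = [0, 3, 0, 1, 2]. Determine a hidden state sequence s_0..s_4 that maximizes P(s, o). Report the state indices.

path = [0, 0, 2, 2, 2]

t=0: δ = [1.562e-01, 4.688e-02, 9.375e-02]  (obs o_0=0)
t=1: δ = [2.197e-02, 4.883e-03, 1.465e-02]  ψ = [0, 0, 0]  (obs o_1=3)
t=2: δ = [2.060e-03, 2.060e-03, 3.090e-03]  ψ = [0, 0, 0]  (obs o_2=0)
t=3: δ = [1.931e-04, 1.931e-04, 1.931e-04]  ψ = [0, 1, 2]  (obs o_3=1)
t=4: δ = [9.052e-06, 1.810e-05, 2.414e-05]  ψ = [0, 1, 2]  (obs o_4=2)
backtrack: best end state = 2; path = [0, 0, 2, 2, 2]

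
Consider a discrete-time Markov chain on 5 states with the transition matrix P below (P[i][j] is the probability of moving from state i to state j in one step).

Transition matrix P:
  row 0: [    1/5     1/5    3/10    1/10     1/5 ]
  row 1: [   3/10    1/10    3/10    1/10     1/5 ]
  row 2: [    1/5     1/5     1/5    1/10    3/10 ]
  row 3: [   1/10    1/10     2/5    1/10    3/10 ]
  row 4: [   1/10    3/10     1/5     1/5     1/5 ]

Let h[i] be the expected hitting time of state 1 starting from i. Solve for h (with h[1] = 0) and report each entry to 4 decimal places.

First-step conditioning: h[1] = 0; for i ≠ 1, h[i] = 1 + Σ_k P[i][k]·h[k].
  h[0] = 1 + 1/5·h[0] + 3/10·h[2] + 1/10·h[3] + 1/5·h[4]
  h[2] = 1 + 1/5·h[0] + 1/5·h[2] + 1/10·h[3] + 3/10·h[4]
  h[3] = 1 + 1/10·h[0] + 2/5·h[2] + 1/10·h[3] + 3/10·h[4]
  h[4] = 1 + 1/10·h[0] + 1/5·h[2] + 1/5·h[3] + 1/5·h[4]
Solving the 4×4 linear system over states ≠ 1 gives exactly h = [610/129, 0, 605/129, 665/129, 185/43] (h[1] = 0 is the target).

h = [4.7287, 0.0000, 4.6899, 5.1550, 4.3023]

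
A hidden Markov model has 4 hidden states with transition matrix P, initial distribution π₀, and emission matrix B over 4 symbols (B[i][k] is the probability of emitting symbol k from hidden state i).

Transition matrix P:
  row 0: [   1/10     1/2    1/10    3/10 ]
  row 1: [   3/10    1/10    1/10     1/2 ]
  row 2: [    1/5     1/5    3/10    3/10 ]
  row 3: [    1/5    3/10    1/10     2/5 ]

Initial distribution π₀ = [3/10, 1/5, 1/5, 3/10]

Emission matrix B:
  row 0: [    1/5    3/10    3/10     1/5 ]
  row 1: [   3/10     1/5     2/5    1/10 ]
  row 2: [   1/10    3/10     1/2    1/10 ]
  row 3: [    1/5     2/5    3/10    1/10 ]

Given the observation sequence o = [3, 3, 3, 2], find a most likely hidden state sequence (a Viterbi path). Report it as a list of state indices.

path = [0, 1, 0, 1]

t=0: δ = [6.000e-02, 2.000e-02, 2.000e-02, 3.000e-02]  (obs o_0=3)
t=1: δ = [1.200e-03, 3.000e-03, 6.000e-04, 1.800e-03]  ψ = [0, 0, 0, 0]  (obs o_1=3)
t=2: δ = [1.800e-04, 6.000e-05, 3.000e-05, 1.500e-04]  ψ = [1, 0, 1, 1]  (obs o_2=3)
t=3: δ = [9.000e-06, 3.600e-05, 9.000e-06, 1.800e-05]  ψ = [3, 0, 0, 3]  (obs o_3=2)
backtrack: best end state = 1; path = [0, 1, 0, 1]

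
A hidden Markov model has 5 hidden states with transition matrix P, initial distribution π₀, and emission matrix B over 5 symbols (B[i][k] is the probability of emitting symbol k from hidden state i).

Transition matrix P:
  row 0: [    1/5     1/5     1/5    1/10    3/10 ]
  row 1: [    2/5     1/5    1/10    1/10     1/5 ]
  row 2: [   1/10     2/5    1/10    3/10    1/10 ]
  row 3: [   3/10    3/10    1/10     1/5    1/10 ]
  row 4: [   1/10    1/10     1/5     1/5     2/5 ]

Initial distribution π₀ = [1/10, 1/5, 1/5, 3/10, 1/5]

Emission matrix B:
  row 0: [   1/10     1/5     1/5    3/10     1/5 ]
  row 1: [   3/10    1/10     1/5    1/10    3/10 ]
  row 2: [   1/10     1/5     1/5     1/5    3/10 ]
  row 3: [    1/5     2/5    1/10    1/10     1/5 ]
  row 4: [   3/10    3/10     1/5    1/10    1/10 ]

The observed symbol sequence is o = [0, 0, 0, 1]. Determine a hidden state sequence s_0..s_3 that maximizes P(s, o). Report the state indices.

t=0: δ = [1.000e-02, 6.000e-02, 2.000e-02, 6.000e-02, 6.000e-02]  (obs o_0=0)
t=1: δ = [2.400e-03, 5.400e-03, 1.200e-03, 2.400e-03, 7.200e-03]  ψ = [1, 3, 4, 3, 4]  (obs o_1=0)
t=2: δ = [2.160e-04, 3.240e-04, 1.440e-04, 2.880e-04, 8.640e-04]  ψ = [1, 1, 4, 4, 4]  (obs o_2=0)
t=3: δ = [2.592e-05, 8.640e-06, 3.456e-05, 6.912e-05, 1.037e-04]  ψ = [1, 3, 4, 4, 4]  (obs o_3=1)
backtrack: best end state = 4; path = [4, 4, 4, 4]

path = [4, 4, 4, 4]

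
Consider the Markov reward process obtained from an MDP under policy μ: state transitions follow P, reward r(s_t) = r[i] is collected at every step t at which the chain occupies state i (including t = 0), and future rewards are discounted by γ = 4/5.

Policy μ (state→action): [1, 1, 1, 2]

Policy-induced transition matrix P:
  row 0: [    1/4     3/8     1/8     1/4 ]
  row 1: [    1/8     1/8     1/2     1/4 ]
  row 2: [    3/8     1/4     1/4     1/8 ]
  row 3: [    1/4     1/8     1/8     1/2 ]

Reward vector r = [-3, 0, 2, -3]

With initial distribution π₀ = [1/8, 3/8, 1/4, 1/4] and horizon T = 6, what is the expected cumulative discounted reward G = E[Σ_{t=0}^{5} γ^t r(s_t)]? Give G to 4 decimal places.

G = -3.5900

t=0: π = [0.1250, 0.3750, 0.2500, 0.2500], E[r] = -0.6250, γ^t·E[r] = -0.625000, running G = -0.625000
t=1: π = [0.2344, 0.1875, 0.2969, 0.2813], E[r] = -0.9531, γ^t·E[r] = -0.762500, running G = -1.387500
t=2: π = [0.2637, 0.2207, 0.2324, 0.2832], E[r] = -1.1758, γ^t·E[r] = -0.752500, running G = -2.140000
t=3: π = [0.2515, 0.2200, 0.2368, 0.2917], E[r] = -1.1560, γ^t·E[r] = -0.591875, running G = -2.731875
t=4: π = [0.2521, 0.2175, 0.2371, 0.2933], E[r] = -1.1621, γ^t·E[r] = -0.476013, running G = -3.207888
t=5: π = [0.2525, 0.2177, 0.2362, 0.2937], E[r] = -1.1661, γ^t·E[r] = -0.382100, running G = -3.589988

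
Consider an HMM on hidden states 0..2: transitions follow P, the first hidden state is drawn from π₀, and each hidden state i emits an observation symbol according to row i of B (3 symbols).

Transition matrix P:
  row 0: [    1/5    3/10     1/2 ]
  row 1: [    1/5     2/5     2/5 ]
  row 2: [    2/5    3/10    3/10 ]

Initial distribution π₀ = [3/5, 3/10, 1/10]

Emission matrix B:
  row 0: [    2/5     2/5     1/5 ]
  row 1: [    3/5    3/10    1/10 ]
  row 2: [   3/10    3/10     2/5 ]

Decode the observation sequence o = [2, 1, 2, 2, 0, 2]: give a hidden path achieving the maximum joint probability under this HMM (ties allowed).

t=0: δ = [1.200e-01, 3.000e-02, 4.000e-02]  (obs o_0=2)
t=1: δ = [9.600e-03, 1.080e-02, 1.800e-02]  ψ = [0, 0, 0]  (obs o_1=1)
t=2: δ = [1.440e-03, 5.400e-04, 2.160e-03]  ψ = [2, 2, 2]  (obs o_2=2)
t=3: δ = [1.728e-04, 6.480e-05, 2.880e-04]  ψ = [2, 2, 0]  (obs o_3=2)
t=4: δ = [4.608e-05, 5.184e-05, 2.592e-05]  ψ = [2, 2, 0]  (obs o_4=0)
t=5: δ = [2.074e-06, 2.074e-06, 9.216e-06]  ψ = [1, 1, 0]  (obs o_5=2)
backtrack: best end state = 2; path = [0, 2, 0, 2, 0, 2]

path = [0, 2, 0, 2, 0, 2]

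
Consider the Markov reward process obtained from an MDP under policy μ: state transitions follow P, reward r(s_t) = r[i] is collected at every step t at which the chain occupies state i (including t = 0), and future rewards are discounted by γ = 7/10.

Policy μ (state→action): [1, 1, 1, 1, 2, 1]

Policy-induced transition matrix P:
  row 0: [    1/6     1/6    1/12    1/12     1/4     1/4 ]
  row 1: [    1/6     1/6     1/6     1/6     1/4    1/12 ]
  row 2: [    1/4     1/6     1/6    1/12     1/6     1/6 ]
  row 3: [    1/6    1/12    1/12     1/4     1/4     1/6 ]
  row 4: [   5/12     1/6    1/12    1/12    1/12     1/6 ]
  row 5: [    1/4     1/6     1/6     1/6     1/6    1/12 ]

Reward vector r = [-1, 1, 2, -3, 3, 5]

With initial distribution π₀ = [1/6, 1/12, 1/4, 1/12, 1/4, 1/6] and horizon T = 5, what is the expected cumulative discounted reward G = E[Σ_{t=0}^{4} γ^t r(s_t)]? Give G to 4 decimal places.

t=0: π = [0.1667, 0.0833, 0.2500, 0.0833, 0.2500, 0.1667], E[r] = 1.7500, γ^t·E[r] = 1.750000, running G = 1.750000
t=1: π = [0.2639, 0.1597, 0.1250, 0.1181, 0.1736, 0.1597], E[r] = 1.1111, γ^t·E[r] = 0.777778, running G = 2.527778
t=2: π = [0.2338, 0.1568, 0.1204, 0.1296, 0.1973, 0.1620], E[r] = 1.1771, γ^t·E[r] = 0.576771, running G = 3.104549
t=3: π = [0.2395, 0.1559, 0.1199, 0.1315, 0.1936, 0.1596], E[r] = 1.1403, γ^t·E[r] = 0.391119, running G = 3.495667
t=4: π = [0.2384, 0.1557, 0.1196, 0.1315, 0.1944, 0.1603], E[r] = 1.1470, γ^t·E[r] = 0.275396, running G = 3.771064

G = 3.7711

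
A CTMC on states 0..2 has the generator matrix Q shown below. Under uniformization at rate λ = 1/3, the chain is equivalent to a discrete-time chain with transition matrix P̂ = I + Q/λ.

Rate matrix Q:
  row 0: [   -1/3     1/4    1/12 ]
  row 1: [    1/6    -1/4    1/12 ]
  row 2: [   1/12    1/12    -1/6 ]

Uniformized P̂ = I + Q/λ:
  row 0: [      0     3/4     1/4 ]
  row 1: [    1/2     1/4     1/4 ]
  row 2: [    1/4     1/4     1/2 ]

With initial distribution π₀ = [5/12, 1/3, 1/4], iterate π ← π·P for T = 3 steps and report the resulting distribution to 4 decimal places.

π = [0.2643, 0.4036, 0.3320]

t=0: π = [0.4167, 0.3333, 0.2500]
t=1: π = [0.2292, 0.4583, 0.3125]
t=2: π = [0.3073, 0.3646, 0.3281]
t=3: π = [0.2643, 0.4036, 0.3320]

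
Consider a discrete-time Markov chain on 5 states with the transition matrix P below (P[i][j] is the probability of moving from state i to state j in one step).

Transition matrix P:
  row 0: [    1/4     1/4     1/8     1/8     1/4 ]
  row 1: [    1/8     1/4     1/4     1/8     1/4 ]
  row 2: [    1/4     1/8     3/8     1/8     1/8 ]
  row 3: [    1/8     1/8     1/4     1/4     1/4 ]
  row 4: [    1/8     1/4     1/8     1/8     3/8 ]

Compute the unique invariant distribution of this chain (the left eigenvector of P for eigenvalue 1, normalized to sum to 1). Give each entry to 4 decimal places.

Balance equations π_j = Σ_i π_i·P[i][j]:
  π_0 = 1/4·π_0 + 1/8·π_1 + 1/4·π_2 + 1/8·π_3 + 1/8·π_4
  π_1 = 1/4·π_0 + 1/4·π_1 + 1/8·π_2 + 1/8·π_3 + 1/4·π_4
  π_2 = 1/8·π_0 + 1/4·π_1 + 3/8·π_2 + 1/4·π_3 + 1/8·π_4
  π_3 = 1/8·π_0 + 1/8·π_1 + 1/8·π_2 + 1/4·π_3 + 1/8·π_4
  normalize: π_0 + π_1 + π_2 + π_3 + π_4 = 1
Solving the linear system gives exactly π = [60/343, 10/49, 11/49, 1/7, 87/343].

π = [0.1749, 0.2041, 0.2245, 0.1429, 0.2536]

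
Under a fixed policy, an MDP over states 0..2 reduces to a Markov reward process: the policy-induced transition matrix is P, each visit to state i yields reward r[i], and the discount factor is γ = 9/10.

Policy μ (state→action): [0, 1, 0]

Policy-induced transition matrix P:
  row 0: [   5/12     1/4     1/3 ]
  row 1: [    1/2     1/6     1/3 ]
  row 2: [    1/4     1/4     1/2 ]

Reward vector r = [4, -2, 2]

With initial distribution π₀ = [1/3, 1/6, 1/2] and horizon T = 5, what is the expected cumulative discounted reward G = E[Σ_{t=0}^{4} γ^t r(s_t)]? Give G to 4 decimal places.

G = 7.5567

t=0: π = [0.3333, 0.1667, 0.5000], E[r] = 2.0000, γ^t·E[r] = 2.000000, running G = 2.000000
t=1: π = [0.3472, 0.2361, 0.4167], E[r] = 1.7500, γ^t·E[r] = 1.575000, running G = 3.575000
t=2: π = [0.3669, 0.2303, 0.4028], E[r] = 1.8125, γ^t·E[r] = 1.468125, running G = 5.043125
t=3: π = [0.3687, 0.2308, 0.4005], E[r] = 1.8142, γ^t·E[r] = 1.322578, running G = 6.365703
t=4: π = [0.3692, 0.2308, 0.4001], E[r] = 1.8152, γ^t·E[r] = 1.190985, running G = 7.556688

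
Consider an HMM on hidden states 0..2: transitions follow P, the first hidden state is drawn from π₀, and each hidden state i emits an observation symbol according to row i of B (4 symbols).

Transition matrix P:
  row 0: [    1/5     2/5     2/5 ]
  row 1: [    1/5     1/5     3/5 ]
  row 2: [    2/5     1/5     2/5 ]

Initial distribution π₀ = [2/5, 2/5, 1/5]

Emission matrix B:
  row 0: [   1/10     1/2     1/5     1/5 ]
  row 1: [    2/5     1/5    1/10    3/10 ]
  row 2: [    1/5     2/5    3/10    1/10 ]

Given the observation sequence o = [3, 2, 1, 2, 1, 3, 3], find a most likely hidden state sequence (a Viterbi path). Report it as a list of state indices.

path = [1, 2, 0, 2, 2, 0, 1]

t=0: δ = [8.000e-02, 1.200e-01, 2.000e-02]  (obs o_0=3)
t=1: δ = [4.800e-03, 3.200e-03, 2.160e-02]  ψ = [1, 0, 1]  (obs o_1=2)
t=2: δ = [4.320e-03, 8.640e-04, 3.456e-03]  ψ = [2, 2, 2]  (obs o_2=1)
t=3: δ = [2.765e-04, 1.728e-04, 5.184e-04]  ψ = [2, 0, 0]  (obs o_3=2)
t=4: δ = [1.037e-04, 2.212e-05, 8.294e-05]  ψ = [2, 0, 2]  (obs o_4=1)
t=5: δ = [6.636e-06, 1.244e-05, 4.147e-06]  ψ = [2, 0, 0]  (obs o_5=3)
t=6: δ = [4.977e-07, 7.963e-07, 7.465e-07]  ψ = [1, 0, 1]  (obs o_6=3)
backtrack: best end state = 1; path = [1, 2, 0, 2, 2, 0, 1]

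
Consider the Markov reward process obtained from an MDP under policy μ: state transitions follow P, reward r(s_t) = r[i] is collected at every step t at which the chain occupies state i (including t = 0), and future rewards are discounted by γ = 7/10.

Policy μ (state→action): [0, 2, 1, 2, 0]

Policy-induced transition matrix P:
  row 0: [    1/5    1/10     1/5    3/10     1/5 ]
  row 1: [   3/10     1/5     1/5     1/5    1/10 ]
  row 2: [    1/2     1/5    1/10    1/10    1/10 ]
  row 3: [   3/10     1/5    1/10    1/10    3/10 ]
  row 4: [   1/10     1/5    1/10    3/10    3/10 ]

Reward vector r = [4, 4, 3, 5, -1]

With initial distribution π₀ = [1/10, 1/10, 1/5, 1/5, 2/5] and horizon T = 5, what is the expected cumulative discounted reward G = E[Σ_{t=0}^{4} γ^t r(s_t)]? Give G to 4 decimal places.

G = 7.2887

t=0: π = [0.1000, 0.1000, 0.2000, 0.2000, 0.4000], E[r] = 2.0000, γ^t·E[r] = 2.000000, running G = 2.000000
t=1: π = [0.2500, 0.1900, 0.1200, 0.2100, 0.2300], E[r] = 2.9400, γ^t·E[r] = 2.058000, running G = 4.058000
t=2: π = [0.2530, 0.1750, 0.1440, 0.2150, 0.2130], E[r] = 3.0060, γ^t·E[r] = 1.472940, running G = 5.530940
t=3: π = [0.2609, 0.1747, 0.1428, 0.2107, 0.2109], E[r] = 3.0134, γ^t·E[r] = 1.033596, running G = 6.564536
t=4: π = [0.2603, 0.1739, 0.1436, 0.2118, 0.2104], E[r] = 3.0162, γ^t·E[r] = 0.724194, running G = 7.288731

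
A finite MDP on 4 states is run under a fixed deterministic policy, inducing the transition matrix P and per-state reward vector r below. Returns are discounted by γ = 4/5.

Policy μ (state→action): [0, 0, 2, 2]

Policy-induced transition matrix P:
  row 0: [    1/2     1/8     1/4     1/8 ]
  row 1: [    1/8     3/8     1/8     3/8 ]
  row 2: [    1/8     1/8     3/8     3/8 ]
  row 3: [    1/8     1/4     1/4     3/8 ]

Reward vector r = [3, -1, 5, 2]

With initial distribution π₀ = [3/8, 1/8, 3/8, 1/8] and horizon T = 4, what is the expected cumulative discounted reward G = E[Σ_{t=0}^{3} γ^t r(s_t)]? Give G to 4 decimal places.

G = 7.9375

t=0: π = [0.3750, 0.1250, 0.3750, 0.1250], E[r] = 3.1250, γ^t·E[r] = 3.125000, running G = 3.125000
t=1: π = [0.2656, 0.1719, 0.2813, 0.2813], E[r] = 2.5938, γ^t·E[r] = 2.075000, running G = 5.200000
t=2: π = [0.2246, 0.2031, 0.2637, 0.3086], E[r] = 2.4063, γ^t·E[r] = 1.540000, running G = 6.740000
t=3: π = [0.2092, 0.2144, 0.2576, 0.3188], E[r] = 2.3389, γ^t·E[r] = 1.197500, running G = 7.937500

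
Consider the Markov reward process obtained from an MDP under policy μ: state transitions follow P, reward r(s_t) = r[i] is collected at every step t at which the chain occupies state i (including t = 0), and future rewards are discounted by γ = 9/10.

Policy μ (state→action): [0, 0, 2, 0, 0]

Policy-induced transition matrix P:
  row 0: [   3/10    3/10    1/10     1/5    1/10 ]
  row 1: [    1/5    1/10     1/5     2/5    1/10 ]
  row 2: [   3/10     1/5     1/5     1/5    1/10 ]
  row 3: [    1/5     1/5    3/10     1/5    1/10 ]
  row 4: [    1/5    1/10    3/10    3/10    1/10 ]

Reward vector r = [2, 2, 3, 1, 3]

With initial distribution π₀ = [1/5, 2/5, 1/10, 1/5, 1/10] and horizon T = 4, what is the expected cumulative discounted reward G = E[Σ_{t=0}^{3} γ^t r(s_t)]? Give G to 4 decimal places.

t=0: π = [0.2000, 0.4000, 0.1000, 0.2000, 0.1000], E[r] = 2.0000, γ^t·E[r] = 2.000000, running G = 2.000000
t=1: π = [0.2300, 0.1700, 0.2100, 0.2900, 0.1000], E[r] = 2.0200, γ^t·E[r] = 1.818000, running G = 3.818000
t=2: π = [0.2440, 0.1960, 0.2160, 0.2440, 0.1000], E[r] = 2.0720, γ^t·E[r] = 1.678320, running G = 5.496320
t=3: π = [0.2460, 0.1948, 0.2100, 0.2492, 0.1000], E[r] = 2.0608, γ^t·E[r] = 1.502323, running G = 6.998643

G = 6.9986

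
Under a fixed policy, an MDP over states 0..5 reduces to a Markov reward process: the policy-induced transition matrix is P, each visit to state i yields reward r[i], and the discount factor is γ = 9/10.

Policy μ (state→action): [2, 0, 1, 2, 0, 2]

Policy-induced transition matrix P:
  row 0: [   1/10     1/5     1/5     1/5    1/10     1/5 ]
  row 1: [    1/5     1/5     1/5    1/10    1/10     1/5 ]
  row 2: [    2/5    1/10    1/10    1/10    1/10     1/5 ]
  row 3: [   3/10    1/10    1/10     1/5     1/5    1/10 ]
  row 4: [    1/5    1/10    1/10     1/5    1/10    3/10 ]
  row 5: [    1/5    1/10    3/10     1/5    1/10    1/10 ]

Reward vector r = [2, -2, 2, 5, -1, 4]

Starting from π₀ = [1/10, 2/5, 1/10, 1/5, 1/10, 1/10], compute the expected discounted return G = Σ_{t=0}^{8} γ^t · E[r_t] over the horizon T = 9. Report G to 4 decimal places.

G = 10.8676

t=0: π = [0.1000, 0.4000, 0.1000, 0.2000, 0.1000, 0.1000], E[r] = 0.9000, γ^t·E[r] = 0.900000, running G = 0.900000
t=1: π = [0.2300, 0.1500, 0.1700, 0.1500, 0.1200, 0.1800], E[r] = 1.8500, γ^t·E[r] = 1.665000, running G = 2.565000
t=2: π = [0.2260, 0.1380, 0.1740, 0.1680, 0.1150, 0.1790], E[r] = 1.9650, γ^t·E[r] = 1.591650, running G = 4.156650
t=3: π = [0.2290, 0.1364, 0.1722, 0.1688, 0.1168, 0.1768], E[r] = 1.9640, γ^t·E[r] = 1.431756, running G = 5.588406
t=4: π = [0.2284, 0.1365, 0.1719, 0.1691, 0.1169, 0.1771], E[r] = 1.9649, γ^t·E[r] = 1.289145, running G = 6.877551
t=5: π = [0.2285, 0.1365, 0.1719, 0.1692, 0.1169, 0.1771], E[r] = 1.9649, γ^t·E[r] = 1.160234, running G = 8.037784
t=6: π = [0.2285, 0.1365, 0.1719, 0.1692, 0.1169, 0.1771], E[r] = 1.9649, γ^t·E[r] = 1.044222, running G = 9.082007
t=7: π = [0.2285, 0.1365, 0.1719, 0.1692, 0.1169, 0.1771], E[r] = 1.9649, γ^t·E[r] = 0.939801, running G = 10.021807
t=8: π = [0.2285, 0.1365, 0.1719, 0.1692, 0.1169, 0.1771], E[r] = 1.9649, γ^t·E[r] = 0.845821, running G = 10.867628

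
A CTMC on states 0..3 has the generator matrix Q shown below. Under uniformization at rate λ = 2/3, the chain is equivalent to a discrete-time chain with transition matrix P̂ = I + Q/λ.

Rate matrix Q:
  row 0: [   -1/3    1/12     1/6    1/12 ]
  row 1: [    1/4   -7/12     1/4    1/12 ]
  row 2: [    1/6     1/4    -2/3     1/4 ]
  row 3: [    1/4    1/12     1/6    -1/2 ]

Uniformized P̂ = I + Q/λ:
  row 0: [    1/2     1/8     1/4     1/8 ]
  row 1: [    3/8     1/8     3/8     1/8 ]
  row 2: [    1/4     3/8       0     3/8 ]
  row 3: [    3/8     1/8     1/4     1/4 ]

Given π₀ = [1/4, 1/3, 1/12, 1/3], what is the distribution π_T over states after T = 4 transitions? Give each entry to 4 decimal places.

π = [0.3969, 0.1810, 0.2159, 0.2063]

t=0: π = [0.2500, 0.3333, 0.0833, 0.3333]
t=1: π = [0.3958, 0.1458, 0.2708, 0.1875]
t=2: π = [0.3906, 0.1927, 0.2005, 0.2161]
t=3: π = [0.3988, 0.1751, 0.2240, 0.2021]
t=4: π = [0.3969, 0.1810, 0.2159, 0.2063]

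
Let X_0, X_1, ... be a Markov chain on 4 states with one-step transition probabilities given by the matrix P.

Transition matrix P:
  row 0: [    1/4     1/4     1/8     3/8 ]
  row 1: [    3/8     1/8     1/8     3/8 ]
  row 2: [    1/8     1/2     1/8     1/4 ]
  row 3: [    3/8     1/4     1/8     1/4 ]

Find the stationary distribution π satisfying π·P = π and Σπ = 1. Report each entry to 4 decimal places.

Balance equations π_j = Σ_i π_i·P[i][j]:
  π_0 = 1/4·π_0 + 3/8·π_1 + 1/8·π_2 + 3/8·π_3
  π_1 = 1/4·π_0 + 1/8·π_1 + 1/2·π_2 + 1/4·π_3
  π_2 = 1/8·π_0 + 1/8·π_1 + 1/8·π_2 + 1/8·π_3
  normalize: π_0 + π_1 + π_2 + π_3 = 1
Solving the linear system gives exactly π = [11/36, 1/4, 1/8, 23/72].

π = [0.3056, 0.2500, 0.1250, 0.3194]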